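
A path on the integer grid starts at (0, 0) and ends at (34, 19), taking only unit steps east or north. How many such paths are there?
Number of paths = 119032357903550

A monotone lattice path from (0, 0) to (34, 19) consists of 34 east steps and 19 north steps in some order, so it is determined by which 34 of the 53 steps are east. The count is C(53, 34) = 119032357903550.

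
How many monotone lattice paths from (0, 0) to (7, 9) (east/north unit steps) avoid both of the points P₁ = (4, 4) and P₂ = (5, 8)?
Number of paths = 4709

Inclusion–exclusion. Total paths: C(16, 7) = 11440. Through P₁: C(8, 4)·C(8, 3) = 3920. Through P₂: C(13, 5)·C(3, 2) = 3861. Since P₁ is strictly southwest of P₂, a monotone path through both must visit P₁ then P₂; paths through both = C(8, 4)·C(5, 1)·C(3, 2) = 1050. Avoid both = 11440 − 3920 − 3861 + 1050 = 4709.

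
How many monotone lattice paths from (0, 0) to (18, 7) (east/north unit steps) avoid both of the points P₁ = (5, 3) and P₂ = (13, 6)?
Number of paths = 240068

Inclusion–exclusion. Total paths: C(25, 18) = 480700. Through P₁: C(8, 5)·C(17, 13) = 133280. Through P₂: C(19, 13)·C(6, 5) = 162792. Since P₁ is strictly southwest of P₂, a monotone path through both must visit P₁ then P₂; paths through both = C(8, 5)·C(11, 8)·C(6, 5) = 55440. Avoid both = 480700 − 133280 − 162792 + 55440 = 240068.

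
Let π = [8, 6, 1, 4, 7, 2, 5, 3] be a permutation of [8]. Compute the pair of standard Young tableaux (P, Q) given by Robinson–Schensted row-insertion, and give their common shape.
P = [1, 2, 3] / [4, 5] / [6, 7] / [8];  Q = [1, 4, 5] / [2, 7] / [3, 8] / [6];  common shape = (3, 2, 2, 1)

Row-insert the values π_1, π_2, … into P one at a time, bumping the leftmost entry strictly greater than the inserted value down to the next row. The recording tableau Q records, in position (i, j), the step at which that cell was added to P.
  Insert 8 (step 1): P = [8];  Q = [1]
  Insert 6 (step 2): P = [6] / [8];  Q = [1] / [2]
  Insert 1 (step 3): P = [1] / [6] / [8];  Q = [1] / [2] / [3]
  Insert 4 (step 4): P = [1, 4] / [6] / [8];  Q = [1, 4] / [2] / [3]
  Insert 7 (step 5): P = [1, 4, 7] / [6] / [8];  Q = [1, 4, 5] / [2] / [3]
  Insert 2 (step 6): P = [1, 2, 7] / [4] / [6] / [8];  Q = [1, 4, 5] / [2] / [3] / [6]
  Insert 5 (step 7): P = [1, 2, 5] / [4, 7] / [6] / [8];  Q = [1, 4, 5] / [2, 7] / [3] / [6]
  Insert 3 (step 8): P = [1, 2, 3] / [4, 5] / [6, 7] / [8];  Q = [1, 4, 5] / [2, 7] / [3, 8] / [6]
Final shape: (3, 2, 2, 1).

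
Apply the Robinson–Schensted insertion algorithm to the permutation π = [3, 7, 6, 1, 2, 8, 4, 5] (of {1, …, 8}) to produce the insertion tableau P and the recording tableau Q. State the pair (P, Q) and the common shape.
P = [1, 2, 4, 5] / [3, 6, 8] / [7];  Q = [1, 2, 6, 8] / [3, 5, 7] / [4];  common shape = (4, 3, 1)

Row-insert the values π_1, π_2, … into P one at a time, bumping the leftmost entry strictly greater than the inserted value down to the next row. The recording tableau Q records, in position (i, j), the step at which that cell was added to P.
  Insert 3 (step 1): P = [3];  Q = [1]
  Insert 7 (step 2): P = [3, 7];  Q = [1, 2]
  Insert 6 (step 3): P = [3, 6] / [7];  Q = [1, 2] / [3]
  Insert 1 (step 4): P = [1, 6] / [3] / [7];  Q = [1, 2] / [3] / [4]
  Insert 2 (step 5): P = [1, 2] / [3, 6] / [7];  Q = [1, 2] / [3, 5] / [4]
  Insert 8 (step 6): P = [1, 2, 8] / [3, 6] / [7];  Q = [1, 2, 6] / [3, 5] / [4]
  Insert 4 (step 7): P = [1, 2, 4] / [3, 6, 8] / [7];  Q = [1, 2, 6] / [3, 5, 7] / [4]
  Insert 5 (step 8): P = [1, 2, 4, 5] / [3, 6, 8] / [7];  Q = [1, 2, 6, 8] / [3, 5, 7] / [4]
Final shape: (4, 3, 1).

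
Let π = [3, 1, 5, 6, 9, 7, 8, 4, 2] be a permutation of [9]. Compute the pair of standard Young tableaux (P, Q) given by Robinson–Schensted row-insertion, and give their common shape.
P = [1, 2, 6, 7, 8] / [3, 4] / [5] / [9];  Q = [1, 3, 4, 5, 7] / [2, 6] / [8] / [9];  common shape = (5, 2, 1, 1)

Row-insert the values π_1, π_2, … into P one at a time, bumping the leftmost entry strictly greater than the inserted value down to the next row. The recording tableau Q records, in position (i, j), the step at which that cell was added to P.
  Insert 3 (step 1): P = [3];  Q = [1]
  Insert 1 (step 2): P = [1] / [3];  Q = [1] / [2]
  Insert 5 (step 3): P = [1, 5] / [3];  Q = [1, 3] / [2]
  Insert 6 (step 4): P = [1, 5, 6] / [3];  Q = [1, 3, 4] / [2]
  Insert 9 (step 5): P = [1, 5, 6, 9] / [3];  Q = [1, 3, 4, 5] / [2]
  Insert 7 (step 6): P = [1, 5, 6, 7] / [3, 9];  Q = [1, 3, 4, 5] / [2, 6]
  Insert 8 (step 7): P = [1, 5, 6, 7, 8] / [3, 9];  Q = [1, 3, 4, 5, 7] / [2, 6]
  Insert 4 (step 8): P = [1, 4, 6, 7, 8] / [3, 5] / [9];  Q = [1, 3, 4, 5, 7] / [2, 6] / [8]
  Insert 2 (step 9): P = [1, 2, 6, 7, 8] / [3, 4] / [5] / [9];  Q = [1, 3, 4, 5, 7] / [2, 6] / [8] / [9]
Final shape: (5, 2, 1, 1).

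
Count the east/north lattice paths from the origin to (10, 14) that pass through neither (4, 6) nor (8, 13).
Number of paths = 928056

Inclusion–exclusion. Total paths: C(24, 10) = 1961256. Through P₁: C(10, 4)·C(14, 6) = 630630. Through P₂: C(21, 8)·C(3, 2) = 610470. Since P₁ is strictly southwest of P₂, a monotone path through both must visit P₁ then P₂; paths through both = C(10, 4)·C(11, 4)·C(3, 2) = 207900. Avoid both = 1961256 − 630630 − 610470 + 207900 = 928056.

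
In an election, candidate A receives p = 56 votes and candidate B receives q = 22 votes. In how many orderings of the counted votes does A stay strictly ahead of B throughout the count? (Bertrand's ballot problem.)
Strict-lead orderings = 6176744369371087060

Total orderings of the 78 votes with 56 for A: C(78, 56) = 14170178259145435020. By the Bertrand ballot formula (Cycle Lemma / reflection principle), the number of orderings in which A is strictly ahead of B throughout is (p − q)/(p + q) · C(p + q, p) = (56 − 22)/(56 + 22) · 14170178259145435020 = 6176744369371087060.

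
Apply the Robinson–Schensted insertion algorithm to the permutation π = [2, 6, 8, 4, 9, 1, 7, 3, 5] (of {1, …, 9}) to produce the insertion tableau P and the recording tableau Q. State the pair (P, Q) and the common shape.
P = [1, 3, 5, 9] / [2, 4, 7] / [6, 8];  Q = [1, 2, 3, 5] / [4, 7, 9] / [6, 8];  common shape = (4, 3, 2)

Row-insert the values π_1, π_2, … into P one at a time, bumping the leftmost entry strictly greater than the inserted value down to the next row. The recording tableau Q records, in position (i, j), the step at which that cell was added to P.
  Insert 2 (step 1): P = [2];  Q = [1]
  Insert 6 (step 2): P = [2, 6];  Q = [1, 2]
  Insert 8 (step 3): P = [2, 6, 8];  Q = [1, 2, 3]
  Insert 4 (step 4): P = [2, 4, 8] / [6];  Q = [1, 2, 3] / [4]
  Insert 9 (step 5): P = [2, 4, 8, 9] / [6];  Q = [1, 2, 3, 5] / [4]
  Insert 1 (step 6): P = [1, 4, 8, 9] / [2] / [6];  Q = [1, 2, 3, 5] / [4] / [6]
  Insert 7 (step 7): P = [1, 4, 7, 9] / [2, 8] / [6];  Q = [1, 2, 3, 5] / [4, 7] / [6]
  Insert 3 (step 8): P = [1, 3, 7, 9] / [2, 4] / [6, 8];  Q = [1, 2, 3, 5] / [4, 7] / [6, 8]
  Insert 5 (step 9): P = [1, 3, 5, 9] / [2, 4, 7] / [6, 8];  Q = [1, 2, 3, 5] / [4, 7, 9] / [6, 8]
Final shape: (4, 3, 2).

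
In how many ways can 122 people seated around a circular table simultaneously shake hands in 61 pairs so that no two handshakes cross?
C_61 = 6182127958584855650487080847216336

These noncrossing handshakes are counted by the Catalan number C_n = (1/(n + 1)) · C(2n, n). For n = 61: C_61 = (1/62) · C(122, 61) = 383291933432261050330199012527412832/62 = 6182127958584855650487080847216336.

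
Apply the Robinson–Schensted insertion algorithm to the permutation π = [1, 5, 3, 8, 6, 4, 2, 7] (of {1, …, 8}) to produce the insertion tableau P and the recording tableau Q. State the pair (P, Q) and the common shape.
P = [1, 2, 4, 7] / [3, 6] / [5] / [8];  Q = [1, 2, 4, 8] / [3, 5] / [6] / [7];  common shape = (4, 2, 1, 1)

Row-insert the values π_1, π_2, … into P one at a time, bumping the leftmost entry strictly greater than the inserted value down to the next row. The recording tableau Q records, in position (i, j), the step at which that cell was added to P.
  Insert 1 (step 1): P = [1];  Q = [1]
  Insert 5 (step 2): P = [1, 5];  Q = [1, 2]
  Insert 3 (step 3): P = [1, 3] / [5];  Q = [1, 2] / [3]
  Insert 8 (step 4): P = [1, 3, 8] / [5];  Q = [1, 2, 4] / [3]
  Insert 6 (step 5): P = [1, 3, 6] / [5, 8];  Q = [1, 2, 4] / [3, 5]
  Insert 4 (step 6): P = [1, 3, 4] / [5, 6] / [8];  Q = [1, 2, 4] / [3, 5] / [6]
  Insert 2 (step 7): P = [1, 2, 4] / [3, 6] / [5] / [8];  Q = [1, 2, 4] / [3, 5] / [6] / [7]
  Insert 7 (step 8): P = [1, 2, 4, 7] / [3, 6] / [5] / [8];  Q = [1, 2, 4, 8] / [3, 5] / [6] / [7]
Final shape: (4, 2, 1, 1).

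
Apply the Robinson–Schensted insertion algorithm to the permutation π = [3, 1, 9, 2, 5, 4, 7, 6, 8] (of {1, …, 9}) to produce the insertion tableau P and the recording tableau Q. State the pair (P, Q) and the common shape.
P = [1, 2, 4, 6, 8] / [3, 5, 7] / [9];  Q = [1, 3, 5, 7, 9] / [2, 4, 8] / [6];  common shape = (5, 3, 1)

Row-insert the values π_1, π_2, … into P one at a time, bumping the leftmost entry strictly greater than the inserted value down to the next row. The recording tableau Q records, in position (i, j), the step at which that cell was added to P.
  Insert 3 (step 1): P = [3];  Q = [1]
  Insert 1 (step 2): P = [1] / [3];  Q = [1] / [2]
  Insert 9 (step 3): P = [1, 9] / [3];  Q = [1, 3] / [2]
  Insert 2 (step 4): P = [1, 2] / [3, 9];  Q = [1, 3] / [2, 4]
  Insert 5 (step 5): P = [1, 2, 5] / [3, 9];  Q = [1, 3, 5] / [2, 4]
  Insert 4 (step 6): P = [1, 2, 4] / [3, 5] / [9];  Q = [1, 3, 5] / [2, 4] / [6]
  Insert 7 (step 7): P = [1, 2, 4, 7] / [3, 5] / [9];  Q = [1, 3, 5, 7] / [2, 4] / [6]
  Insert 6 (step 8): P = [1, 2, 4, 6] / [3, 5, 7] / [9];  Q = [1, 3, 5, 7] / [2, 4, 8] / [6]
  Insert 8 (step 9): P = [1, 2, 4, 6, 8] / [3, 5, 7] / [9];  Q = [1, 3, 5, 7, 9] / [2, 4, 8] / [6]
Final shape: (5, 3, 1).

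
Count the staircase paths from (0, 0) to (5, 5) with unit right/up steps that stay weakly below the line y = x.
C_5 = 42

These NE paths below the diagonal are counted by the Catalan number C_n = (1/(n + 1)) · C(2n, n). For n = 5: C_5 = (1/6) · C(10, 5) = 252/6 = 42.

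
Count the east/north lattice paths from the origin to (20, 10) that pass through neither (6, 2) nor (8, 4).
Number of paths = 15021027

Inclusion–exclusion. Total paths: C(30, 20) = 30045015. Through P₁: C(8, 6)·C(22, 14) = 8953560. Through P₂: C(12, 8)·C(18, 12) = 9189180. Since P₁ is strictly southwest of P₂, a monotone path through both must visit P₁ then P₂; paths through both = C(8, 6)·C(4, 2)·C(18, 12) = 3118752. Avoid both = 30045015 − 8953560 − 9189180 + 3118752 = 15021027.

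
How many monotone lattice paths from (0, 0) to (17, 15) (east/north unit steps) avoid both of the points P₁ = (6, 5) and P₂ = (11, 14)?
Number of paths = 378040596

Inclusion–exclusion. Total paths: C(32, 17) = 565722720. Through P₁: C(11, 6)·C(21, 11) = 162954792. Through P₂: C(25, 11)·C(7, 6) = 31201800. Since P₁ is strictly southwest of P₂, a monotone path through both must visit P₁ then P₂; paths through both = C(11, 6)·C(14, 5)·C(7, 6) = 6474468. Avoid both = 565722720 − 162954792 − 31201800 + 6474468 = 378040596.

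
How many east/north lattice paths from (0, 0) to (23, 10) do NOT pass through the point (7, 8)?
Number of paths = 91576485

Total paths from (0, 0) to (23, 10): C(33, 23) = 92561040. Paths through (7, 8): (paths (0, 0) → (7, 8)) × (paths (7, 8) → (23, 10)) = C(15, 7) · C(18, 16) = 6435 · 153 = 984555. Avoidance count = 92561040 − 984555 = 91576485.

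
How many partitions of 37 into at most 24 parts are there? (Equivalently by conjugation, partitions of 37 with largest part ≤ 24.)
p(37, parts ≤ 24) = 21365

Use the recurrence p(n, m) = p(n, m−1) + p(n−m, m): either the largest part is < m (count p(n, m−1)) or the largest part is exactly m (remove one copy of m, count p(n−m, m)). With p(0, ·) = 1 this gives p(37, parts ≤ 24) = 21365. (By conjugating Young diagrams, this also counts partitions of 37 into at most 24 parts.)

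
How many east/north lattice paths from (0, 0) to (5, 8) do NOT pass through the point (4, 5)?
Number of paths = 783

Total paths from (0, 0) to (5, 8): C(13, 5) = 1287. Paths through (4, 5): (paths (0, 0) → (4, 5)) × (paths (4, 5) → (5, 8)) = C(9, 4) · C(4, 1) = 126 · 4 = 504. Avoidance count = 1287 − 504 = 783.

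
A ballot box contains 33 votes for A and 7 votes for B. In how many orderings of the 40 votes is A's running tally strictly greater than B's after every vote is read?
Strict-lead orderings = 12118314

Total orderings of the 40 votes with 33 for A: C(40, 33) = 18643560. By the Bertrand ballot formula (Cycle Lemma / reflection principle), the number of orderings in which A is strictly ahead of B throughout is (p − q)/(p + q) · C(p + q, p) = (33 − 7)/(33 + 7) · 18643560 = 12118314.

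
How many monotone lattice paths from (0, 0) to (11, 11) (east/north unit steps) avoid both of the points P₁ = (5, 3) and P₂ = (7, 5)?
Number of paths = 441504

Inclusion–exclusion. Total paths: C(22, 11) = 705432. Through P₁: C(8, 5)·C(14, 6) = 168168. Through P₂: C(12, 7)·C(10, 4) = 166320. Since P₁ is strictly southwest of P₂, a monotone path through both must visit P₁ then P₂; paths through both = C(8, 5)·C(4, 2)·C(10, 4) = 70560. Avoid both = 705432 − 168168 − 166320 + 70560 = 441504.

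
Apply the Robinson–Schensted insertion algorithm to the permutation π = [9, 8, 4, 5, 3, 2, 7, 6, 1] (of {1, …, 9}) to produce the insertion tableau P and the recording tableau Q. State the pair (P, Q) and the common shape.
P = [1, 5, 6] / [2, 7] / [3] / [4] / [8] / [9];  Q = [1, 4, 7] / [2, 8] / [3] / [5] / [6] / [9];  common shape = (3, 2, 1, 1, 1, 1)

Row-insert the values π_1, π_2, … into P one at a time, bumping the leftmost entry strictly greater than the inserted value down to the next row. The recording tableau Q records, in position (i, j), the step at which that cell was added to P.
  Insert 9 (step 1): P = [9];  Q = [1]
  Insert 8 (step 2): P = [8] / [9];  Q = [1] / [2]
  Insert 4 (step 3): P = [4] / [8] / [9];  Q = [1] / [2] / [3]
  Insert 5 (step 4): P = [4, 5] / [8] / [9];  Q = [1, 4] / [2] / [3]
  Insert 3 (step 5): P = [3, 5] / [4] / [8] / [9];  Q = [1, 4] / [2] / [3] / [5]
  Insert 2 (step 6): P = [2, 5] / [3] / [4] / [8] / [9];  Q = [1, 4] / [2] / [3] / [5] / [6]
  Insert 7 (step 7): P = [2, 5, 7] / [3] / [4] / [8] / [9];  Q = [1, 4, 7] / [2] / [3] / [5] / [6]
  Insert 6 (step 8): P = [2, 5, 6] / [3, 7] / [4] / [8] / [9];  Q = [1, 4, 7] / [2, 8] / [3] / [5] / [6]
  Insert 1 (step 9): P = [1, 5, 6] / [2, 7] / [3] / [4] / [8] / [9];  Q = [1, 4, 7] / [2, 8] / [3] / [5] / [6] / [9]
Final shape: (3, 2, 1, 1, 1, 1).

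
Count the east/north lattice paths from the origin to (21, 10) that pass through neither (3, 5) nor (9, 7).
Number of paths = 37976061

Inclusion–exclusion. Total paths: C(31, 21) = 44352165. Through P₁: C(8, 3)·C(23, 18) = 1884344. Through P₂: C(16, 9)·C(15, 12) = 5205200. Since P₁ is strictly southwest of P₂, a monotone path through both must visit P₁ then P₂; paths through both = C(8, 3)·C(8, 6)·C(15, 12) = 713440. Avoid both = 44352165 − 1884344 − 5205200 + 713440 = 37976061.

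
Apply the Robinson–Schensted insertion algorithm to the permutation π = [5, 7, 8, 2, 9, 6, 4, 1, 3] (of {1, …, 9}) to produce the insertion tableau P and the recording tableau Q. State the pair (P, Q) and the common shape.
P = [1, 3, 8, 9] / [2, 4] / [5, 6] / [7];  Q = [1, 2, 3, 5] / [4, 6] / [7, 9] / [8];  common shape = (4, 2, 2, 1)

Row-insert the values π_1, π_2, … into P one at a time, bumping the leftmost entry strictly greater than the inserted value down to the next row. The recording tableau Q records, in position (i, j), the step at which that cell was added to P.
  Insert 5 (step 1): P = [5];  Q = [1]
  Insert 7 (step 2): P = [5, 7];  Q = [1, 2]
  Insert 8 (step 3): P = [5, 7, 8];  Q = [1, 2, 3]
  Insert 2 (step 4): P = [2, 7, 8] / [5];  Q = [1, 2, 3] / [4]
  Insert 9 (step 5): P = [2, 7, 8, 9] / [5];  Q = [1, 2, 3, 5] / [4]
  Insert 6 (step 6): P = [2, 6, 8, 9] / [5, 7];  Q = [1, 2, 3, 5] / [4, 6]
  Insert 4 (step 7): P = [2, 4, 8, 9] / [5, 6] / [7];  Q = [1, 2, 3, 5] / [4, 6] / [7]
  Insert 1 (step 8): P = [1, 4, 8, 9] / [2, 6] / [5] / [7];  Q = [1, 2, 3, 5] / [4, 6] / [7] / [8]
  Insert 3 (step 9): P = [1, 3, 8, 9] / [2, 4] / [5, 6] / [7];  Q = [1, 2, 3, 5] / [4, 6] / [7, 9] / [8]
Final shape: (4, 2, 2, 1).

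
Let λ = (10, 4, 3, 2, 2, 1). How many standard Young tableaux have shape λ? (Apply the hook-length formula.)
# SYT of shape (10, 4, 3, 2, 2, 1) = 1206492210

Hook-length formula: f^λ = n! / Π hook(c), product over all cells c of the Young diagram. For λ = (10, 4, 3, 2, 2, 1), n = 22 boxes. Hook lengths by row (left-to-right, top-to-bottom): [15, 13, 10, 8, 6, 5, 4, 3, 2, 1]; [8, 6, 3, 1]; [6, 4, 1]; [4, 2]; [3, 1]; [1]. Product of hooks = 931627008000. So f^λ = 22! / 931627008000 = 1124000727777607680000 / 931627008000 = 1206492210.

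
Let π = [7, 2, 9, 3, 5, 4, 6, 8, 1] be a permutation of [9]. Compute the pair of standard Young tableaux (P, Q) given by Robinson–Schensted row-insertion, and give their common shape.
P = [1, 3, 4, 6, 8] / [2, 9] / [5] / [7];  Q = [1, 3, 5, 7, 8] / [2, 4] / [6] / [9];  common shape = (5, 2, 1, 1)

Row-insert the values π_1, π_2, … into P one at a time, bumping the leftmost entry strictly greater than the inserted value down to the next row. The recording tableau Q records, in position (i, j), the step at which that cell was added to P.
  Insert 7 (step 1): P = [7];  Q = [1]
  Insert 2 (step 2): P = [2] / [7];  Q = [1] / [2]
  Insert 9 (step 3): P = [2, 9] / [7];  Q = [1, 3] / [2]
  Insert 3 (step 4): P = [2, 3] / [7, 9];  Q = [1, 3] / [2, 4]
  Insert 5 (step 5): P = [2, 3, 5] / [7, 9];  Q = [1, 3, 5] / [2, 4]
  Insert 4 (step 6): P = [2, 3, 4] / [5, 9] / [7];  Q = [1, 3, 5] / [2, 4] / [6]
  Insert 6 (step 7): P = [2, 3, 4, 6] / [5, 9] / [7];  Q = [1, 3, 5, 7] / [2, 4] / [6]
  Insert 8 (step 8): P = [2, 3, 4, 6, 8] / [5, 9] / [7];  Q = [1, 3, 5, 7, 8] / [2, 4] / [6]
  Insert 1 (step 9): P = [1, 3, 4, 6, 8] / [2, 9] / [5] / [7];  Q = [1, 3, 5, 7, 8] / [2, 4] / [6] / [9]
Final shape: (5, 2, 1, 1).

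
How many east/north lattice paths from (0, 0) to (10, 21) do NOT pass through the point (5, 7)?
Number of paths = 35142789

Total paths from (0, 0) to (10, 21): C(31, 10) = 44352165. Paths through (5, 7): (paths (0, 0) → (5, 7)) × (paths (5, 7) → (10, 21)) = C(12, 5) · C(19, 5) = 792 · 11628 = 9209376. Avoidance count = 44352165 − 9209376 = 35142789.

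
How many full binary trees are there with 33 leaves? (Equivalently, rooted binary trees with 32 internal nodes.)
C_32 = 55534064877048198

These full binary trees are counted by the Catalan number C_n = (1/(n + 1)) · C(2n, n). For n = 32: C_32 = (1/33) · C(64, 32) = 1832624140942590534/33 = 55534064877048198.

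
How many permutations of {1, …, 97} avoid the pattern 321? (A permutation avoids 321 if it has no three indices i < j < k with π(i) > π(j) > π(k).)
C_97 = 14657929356129575437016877846657032761712954950899755100

These 321-avoiding permutations are counted by the Catalan number C_n = (1/(n + 1)) · C(2n, n). For n = 97: C_97 = (1/98) · C(194, 97) = 1436477076900698392827654028972389210647869585188175999800/98 = 14657929356129575437016877846657032761712954950899755100.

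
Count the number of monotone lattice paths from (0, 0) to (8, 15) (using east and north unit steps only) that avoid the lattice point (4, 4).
Number of paths = 394764

Total paths from (0, 0) to (8, 15): C(23, 8) = 490314. Paths through (4, 4): (paths (0, 0) → (4, 4)) × (paths (4, 4) → (8, 15)) = C(8, 4) · C(15, 4) = 70 · 1365 = 95550. Avoidance count = 490314 − 95550 = 394764.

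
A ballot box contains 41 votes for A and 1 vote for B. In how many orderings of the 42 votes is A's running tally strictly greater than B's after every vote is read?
Strict-lead orderings = 40

Total orderings of the 42 votes with 41 for A: C(42, 41) = 42. By the Bertrand ballot formula (Cycle Lemma / reflection principle), the number of orderings in which A is strictly ahead of B throughout is (p − q)/(p + q) · C(p + q, p) = (41 − 1)/(41 + 1) · 42 = 40.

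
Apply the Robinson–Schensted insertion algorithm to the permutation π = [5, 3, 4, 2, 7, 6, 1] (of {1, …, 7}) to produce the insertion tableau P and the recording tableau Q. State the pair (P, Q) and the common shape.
P = [1, 4, 6] / [2, 7] / [3] / [5];  Q = [1, 3, 5] / [2, 6] / [4] / [7];  common shape = (3, 2, 1, 1)

Row-insert the values π_1, π_2, … into P one at a time, bumping the leftmost entry strictly greater than the inserted value down to the next row. The recording tableau Q records, in position (i, j), the step at which that cell was added to P.
  Insert 5 (step 1): P = [5];  Q = [1]
  Insert 3 (step 2): P = [3] / [5];  Q = [1] / [2]
  Insert 4 (step 3): P = [3, 4] / [5];  Q = [1, 3] / [2]
  Insert 2 (step 4): P = [2, 4] / [3] / [5];  Q = [1, 3] / [2] / [4]
  Insert 7 (step 5): P = [2, 4, 7] / [3] / [5];  Q = [1, 3, 5] / [2] / [4]
  Insert 6 (step 6): P = [2, 4, 6] / [3, 7] / [5];  Q = [1, 3, 5] / [2, 6] / [4]
  Insert 1 (step 7): P = [1, 4, 6] / [2, 7] / [3] / [5];  Q = [1, 3, 5] / [2, 6] / [4] / [7]
Final shape: (3, 2, 1, 1).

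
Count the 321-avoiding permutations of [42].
C_42 = 39044429911904443959240

These 321-avoiding permutations are counted by the Catalan number C_n = (1/(n + 1)) · C(2n, n). For n = 42: C_42 = (1/43) · C(84, 42) = 1678910486211891090247320/43 = 39044429911904443959240.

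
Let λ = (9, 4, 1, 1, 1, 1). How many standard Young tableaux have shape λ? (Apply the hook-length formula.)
# SYT of shape (9, 4, 1, 1, 1, 1) = 364650

Hook-length formula: f^λ = n! / Π hook(c), product over all cells c of the Young diagram. For λ = (9, 4, 1, 1, 1, 1), n = 17 boxes. Hook lengths by row (left-to-right, top-to-bottom): [14, 9, 8, 7, 5, 4, 3, 2, 1]; [8, 3, 2, 1]; [4]; [3]; [2]; [1]. Product of hooks = 975421440. So f^λ = 17! / 975421440 = 355687428096000 / 975421440 = 364650.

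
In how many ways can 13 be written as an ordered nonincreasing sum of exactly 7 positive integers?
p(13, 7 parts) = 11

Partitions of n into exactly k parts ↔ partitions of n − k into at most k parts (subtract 1 from each part). For n = 13, k = 7, the partitions are: 7+1+1+1+1+1+1, 6+2+1+1+1+1+1, 5+3+1+1+1+1+1, 5+2+2+1+1+1+1, 4+4+1+1+1+1+1, 4+3+2+1+1+1+1, 4+2+2+2+1+1+1, 3+3+3+1+1+1+1, 3+3+2+2+1+1+1, 3+2+2+2+2+1+1, 2+2+2+2+2+2+1. Count = 11.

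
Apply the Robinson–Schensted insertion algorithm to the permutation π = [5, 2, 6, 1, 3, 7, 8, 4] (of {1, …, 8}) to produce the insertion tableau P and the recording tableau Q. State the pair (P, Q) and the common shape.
P = [1, 3, 4, 8] / [2, 6, 7] / [5];  Q = [1, 3, 6, 7] / [2, 5, 8] / [4];  common shape = (4, 3, 1)

Row-insert the values π_1, π_2, … into P one at a time, bumping the leftmost entry strictly greater than the inserted value down to the next row. The recording tableau Q records, in position (i, j), the step at which that cell was added to P.
  Insert 5 (step 1): P = [5];  Q = [1]
  Insert 2 (step 2): P = [2] / [5];  Q = [1] / [2]
  Insert 6 (step 3): P = [2, 6] / [5];  Q = [1, 3] / [2]
  Insert 1 (step 4): P = [1, 6] / [2] / [5];  Q = [1, 3] / [2] / [4]
  Insert 3 (step 5): P = [1, 3] / [2, 6] / [5];  Q = [1, 3] / [2, 5] / [4]
  Insert 7 (step 6): P = [1, 3, 7] / [2, 6] / [5];  Q = [1, 3, 6] / [2, 5] / [4]
  Insert 8 (step 7): P = [1, 3, 7, 8] / [2, 6] / [5];  Q = [1, 3, 6, 7] / [2, 5] / [4]
  Insert 4 (step 8): P = [1, 3, 4, 8] / [2, 6, 7] / [5];  Q = [1, 3, 6, 7] / [2, 5, 8] / [4]
Final shape: (4, 3, 1).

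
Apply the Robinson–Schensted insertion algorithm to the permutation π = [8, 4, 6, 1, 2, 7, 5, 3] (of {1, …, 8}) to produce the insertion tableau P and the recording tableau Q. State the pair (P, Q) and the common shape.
P = [1, 2, 3] / [4, 5, 7] / [6] / [8];  Q = [1, 3, 6] / [2, 5, 7] / [4] / [8];  common shape = (3, 3, 1, 1)

Row-insert the values π_1, π_2, … into P one at a time, bumping the leftmost entry strictly greater than the inserted value down to the next row. The recording tableau Q records, in position (i, j), the step at which that cell was added to P.
  Insert 8 (step 1): P = [8];  Q = [1]
  Insert 4 (step 2): P = [4] / [8];  Q = [1] / [2]
  Insert 6 (step 3): P = [4, 6] / [8];  Q = [1, 3] / [2]
  Insert 1 (step 4): P = [1, 6] / [4] / [8];  Q = [1, 3] / [2] / [4]
  Insert 2 (step 5): P = [1, 2] / [4, 6] / [8];  Q = [1, 3] / [2, 5] / [4]
  Insert 7 (step 6): P = [1, 2, 7] / [4, 6] / [8];  Q = [1, 3, 6] / [2, 5] / [4]
  Insert 5 (step 7): P = [1, 2, 5] / [4, 6, 7] / [8];  Q = [1, 3, 6] / [2, 5, 7] / [4]
  Insert 3 (step 8): P = [1, 2, 3] / [4, 5, 7] / [6] / [8];  Q = [1, 3, 6] / [2, 5, 7] / [4] / [8]
Final shape: (3, 3, 1, 1).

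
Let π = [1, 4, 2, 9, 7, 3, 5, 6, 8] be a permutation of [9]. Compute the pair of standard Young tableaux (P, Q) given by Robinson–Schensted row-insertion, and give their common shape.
P = [1, 2, 3, 5, 6, 8] / [4, 7] / [9];  Q = [1, 2, 4, 7, 8, 9] / [3, 5] / [6];  common shape = (6, 2, 1)

Row-insert the values π_1, π_2, … into P one at a time, bumping the leftmost entry strictly greater than the inserted value down to the next row. The recording tableau Q records, in position (i, j), the step at which that cell was added to P.
  Insert 1 (step 1): P = [1];  Q = [1]
  Insert 4 (step 2): P = [1, 4];  Q = [1, 2]
  Insert 2 (step 3): P = [1, 2] / [4];  Q = [1, 2] / [3]
  Insert 9 (step 4): P = [1, 2, 9] / [4];  Q = [1, 2, 4] / [3]
  Insert 7 (step 5): P = [1, 2, 7] / [4, 9];  Q = [1, 2, 4] / [3, 5]
  Insert 3 (step 6): P = [1, 2, 3] / [4, 7] / [9];  Q = [1, 2, 4] / [3, 5] / [6]
  Insert 5 (step 7): P = [1, 2, 3, 5] / [4, 7] / [9];  Q = [1, 2, 4, 7] / [3, 5] / [6]
  Insert 6 (step 8): P = [1, 2, 3, 5, 6] / [4, 7] / [9];  Q = [1, 2, 4, 7, 8] / [3, 5] / [6]
  Insert 8 (step 9): P = [1, 2, 3, 5, 6, 8] / [4, 7] / [9];  Q = [1, 2, 4, 7, 8, 9] / [3, 5] / [6]
Final shape: (6, 2, 1).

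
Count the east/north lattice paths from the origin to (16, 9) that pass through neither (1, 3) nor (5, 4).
Number of paths = 1362911

Inclusion–exclusion. Total paths: C(25, 16) = 2042975. Through P₁: C(4, 1)·C(21, 15) = 217056. Through P₂: C(9, 5)·C(16, 11) = 550368. Since P₁ is strictly southwest of P₂, a monotone path through both must visit P₁ then P₂; paths through both = C(4, 1)·C(5, 4)·C(16, 11) = 87360. Avoid both = 2042975 − 217056 − 550368 + 87360 = 1362911.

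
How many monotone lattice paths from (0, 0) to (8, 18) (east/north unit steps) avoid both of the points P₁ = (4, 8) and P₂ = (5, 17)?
Number of paths = 981244

Inclusion–exclusion. Total paths: C(26, 8) = 1562275. Through P₁: C(12, 4)·C(14, 4) = 495495. Through P₂: C(22, 5)·C(4, 3) = 105336. Since P₁ is strictly southwest of P₂, a monotone path through both must visit P₁ then P₂; paths through both = C(12, 4)·C(10, 1)·C(4, 3) = 19800. Avoid both = 1562275 − 495495 − 105336 + 19800 = 981244.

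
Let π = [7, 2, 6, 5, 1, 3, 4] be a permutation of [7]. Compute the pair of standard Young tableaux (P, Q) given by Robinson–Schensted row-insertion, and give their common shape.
P = [1, 3, 4] / [2, 5] / [6] / [7];  Q = [1, 3, 7] / [2, 6] / [4] / [5];  common shape = (3, 2, 1, 1)

Row-insert the values π_1, π_2, … into P one at a time, bumping the leftmost entry strictly greater than the inserted value down to the next row. The recording tableau Q records, in position (i, j), the step at which that cell was added to P.
  Insert 7 (step 1): P = [7];  Q = [1]
  Insert 2 (step 2): P = [2] / [7];  Q = [1] / [2]
  Insert 6 (step 3): P = [2, 6] / [7];  Q = [1, 3] / [2]
  Insert 5 (step 4): P = [2, 5] / [6] / [7];  Q = [1, 3] / [2] / [4]
  Insert 1 (step 5): P = [1, 5] / [2] / [6] / [7];  Q = [1, 3] / [2] / [4] / [5]
  Insert 3 (step 6): P = [1, 3] / [2, 5] / [6] / [7];  Q = [1, 3] / [2, 6] / [4] / [5]
  Insert 4 (step 7): P = [1, 3, 4] / [2, 5] / [6] / [7];  Q = [1, 3, 7] / [2, 6] / [4] / [5]
Final shape: (3, 2, 1, 1).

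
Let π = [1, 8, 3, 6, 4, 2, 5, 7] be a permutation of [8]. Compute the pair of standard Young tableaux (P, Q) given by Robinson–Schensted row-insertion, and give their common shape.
P = [1, 2, 4, 5, 7] / [3] / [6] / [8];  Q = [1, 2, 4, 7, 8] / [3] / [5] / [6];  common shape = (5, 1, 1, 1)

Row-insert the values π_1, π_2, … into P one at a time, bumping the leftmost entry strictly greater than the inserted value down to the next row. The recording tableau Q records, in position (i, j), the step at which that cell was added to P.
  Insert 1 (step 1): P = [1];  Q = [1]
  Insert 8 (step 2): P = [1, 8];  Q = [1, 2]
  Insert 3 (step 3): P = [1, 3] / [8];  Q = [1, 2] / [3]
  Insert 6 (step 4): P = [1, 3, 6] / [8];  Q = [1, 2, 4] / [3]
  Insert 4 (step 5): P = [1, 3, 4] / [6] / [8];  Q = [1, 2, 4] / [3] / [5]
  Insert 2 (step 6): P = [1, 2, 4] / [3] / [6] / [8];  Q = [1, 2, 4] / [3] / [5] / [6]
  Insert 5 (step 7): P = [1, 2, 4, 5] / [3] / [6] / [8];  Q = [1, 2, 4, 7] / [3] / [5] / [6]
  Insert 7 (step 8): P = [1, 2, 4, 5, 7] / [3] / [6] / [8];  Q = [1, 2, 4, 7, 8] / [3] / [5] / [6]
Final shape: (5, 1, 1, 1).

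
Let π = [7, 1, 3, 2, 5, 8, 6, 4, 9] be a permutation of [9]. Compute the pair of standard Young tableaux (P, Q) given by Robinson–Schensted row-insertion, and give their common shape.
P = [1, 2, 4, 6, 9] / [3, 5] / [7, 8];  Q = [1, 3, 5, 6, 9] / [2, 7] / [4, 8];  common shape = (5, 2, 2)

Row-insert the values π_1, π_2, … into P one at a time, bumping the leftmost entry strictly greater than the inserted value down to the next row. The recording tableau Q records, in position (i, j), the step at which that cell was added to P.
  Insert 7 (step 1): P = [7];  Q = [1]
  Insert 1 (step 2): P = [1] / [7];  Q = [1] / [2]
  Insert 3 (step 3): P = [1, 3] / [7];  Q = [1, 3] / [2]
  Insert 2 (step 4): P = [1, 2] / [3] / [7];  Q = [1, 3] / [2] / [4]
  Insert 5 (step 5): P = [1, 2, 5] / [3] / [7];  Q = [1, 3, 5] / [2] / [4]
  Insert 8 (step 6): P = [1, 2, 5, 8] / [3] / [7];  Q = [1, 3, 5, 6] / [2] / [4]
  Insert 6 (step 7): P = [1, 2, 5, 6] / [3, 8] / [7];  Q = [1, 3, 5, 6] / [2, 7] / [4]
  Insert 4 (step 8): P = [1, 2, 4, 6] / [3, 5] / [7, 8];  Q = [1, 3, 5, 6] / [2, 7] / [4, 8]
  Insert 9 (step 9): P = [1, 2, 4, 6, 9] / [3, 5] / [7, 8];  Q = [1, 3, 5, 6, 9] / [2, 7] / [4, 8]
Final shape: (5, 2, 2).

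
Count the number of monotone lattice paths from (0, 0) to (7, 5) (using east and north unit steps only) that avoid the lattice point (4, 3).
Number of paths = 442

Total paths from (0, 0) to (7, 5): C(12, 7) = 792. Paths through (4, 3): (paths (0, 0) → (4, 3)) × (paths (4, 3) → (7, 5)) = C(7, 4) · C(5, 3) = 35 · 10 = 350. Avoidance count = 792 − 350 = 442.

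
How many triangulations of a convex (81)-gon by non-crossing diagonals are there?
C_79 = 289450081175264899454283846029490767264392230

These polygon triangulations are counted by the Catalan number C_n = (1/(n + 1)) · C(2n, n). For n = 79: C_79 = (1/80) · C(158, 79) = 23156006494021191956342707682359261381151378400/80 = 289450081175264899454283846029490767264392230.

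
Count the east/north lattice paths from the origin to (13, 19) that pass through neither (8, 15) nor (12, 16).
Number of paths = 173713296

Inclusion–exclusion. Total paths: C(32, 13) = 347373600. Through P₁: C(23, 8)·C(9, 5) = 61779564. Through P₂: C(28, 12)·C(4, 1) = 121687020. Since P₁ is strictly southwest of P₂, a monotone path through both must visit P₁ then P₂; paths through both = C(23, 8)·C(5, 4)·C(4, 1) = 9806280. Avoid both = 347373600 − 61779564 − 121687020 + 9806280 = 173713296.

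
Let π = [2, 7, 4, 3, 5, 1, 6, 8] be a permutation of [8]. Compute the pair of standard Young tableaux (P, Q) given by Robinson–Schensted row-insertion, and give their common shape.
P = [1, 3, 5, 6, 8] / [2] / [4] / [7];  Q = [1, 2, 5, 7, 8] / [3] / [4] / [6];  common shape = (5, 1, 1, 1)

Row-insert the values π_1, π_2, … into P one at a time, bumping the leftmost entry strictly greater than the inserted value down to the next row. The recording tableau Q records, in position (i, j), the step at which that cell was added to P.
  Insert 2 (step 1): P = [2];  Q = [1]
  Insert 7 (step 2): P = [2, 7];  Q = [1, 2]
  Insert 4 (step 3): P = [2, 4] / [7];  Q = [1, 2] / [3]
  Insert 3 (step 4): P = [2, 3] / [4] / [7];  Q = [1, 2] / [3] / [4]
  Insert 5 (step 5): P = [2, 3, 5] / [4] / [7];  Q = [1, 2, 5] / [3] / [4]
  Insert 1 (step 6): P = [1, 3, 5] / [2] / [4] / [7];  Q = [1, 2, 5] / [3] / [4] / [6]
  Insert 6 (step 7): P = [1, 3, 5, 6] / [2] / [4] / [7];  Q = [1, 2, 5, 7] / [3] / [4] / [6]
  Insert 8 (step 8): P = [1, 3, 5, 6, 8] / [2] / [4] / [7];  Q = [1, 2, 5, 7, 8] / [3] / [4] / [6]
Final shape: (5, 1, 1, 1).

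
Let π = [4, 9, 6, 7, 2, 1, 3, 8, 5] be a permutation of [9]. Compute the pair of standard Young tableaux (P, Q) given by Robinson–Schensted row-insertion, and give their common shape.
P = [1, 3, 5, 8] / [2, 6, 7] / [4] / [9];  Q = [1, 2, 4, 8] / [3, 7, 9] / [5] / [6];  common shape = (4, 3, 1, 1)

Row-insert the values π_1, π_2, … into P one at a time, bumping the leftmost entry strictly greater than the inserted value down to the next row. The recording tableau Q records, in position (i, j), the step at which that cell was added to P.
  Insert 4 (step 1): P = [4];  Q = [1]
  Insert 9 (step 2): P = [4, 9];  Q = [1, 2]
  Insert 6 (step 3): P = [4, 6] / [9];  Q = [1, 2] / [3]
  Insert 7 (step 4): P = [4, 6, 7] / [9];  Q = [1, 2, 4] / [3]
  Insert 2 (step 5): P = [2, 6, 7] / [4] / [9];  Q = [1, 2, 4] / [3] / [5]
  Insert 1 (step 6): P = [1, 6, 7] / [2] / [4] / [9];  Q = [1, 2, 4] / [3] / [5] / [6]
  Insert 3 (step 7): P = [1, 3, 7] / [2, 6] / [4] / [9];  Q = [1, 2, 4] / [3, 7] / [5] / [6]
  Insert 8 (step 8): P = [1, 3, 7, 8] / [2, 6] / [4] / [9];  Q = [1, 2, 4, 8] / [3, 7] / [5] / [6]
  Insert 5 (step 9): P = [1, 3, 5, 8] / [2, 6, 7] / [4] / [9];  Q = [1, 2, 4, 8] / [3, 7, 9] / [5] / [6]
Final shape: (4, 3, 1, 1).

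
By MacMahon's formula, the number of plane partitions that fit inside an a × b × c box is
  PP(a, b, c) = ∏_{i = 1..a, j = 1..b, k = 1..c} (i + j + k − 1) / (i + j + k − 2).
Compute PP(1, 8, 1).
PP(1, 8, 1) = 9

Evaluate the triple product over i = 1..1, j = 1..8, k = 1..1. The factors are (2/1) · (3/2) · (4/3) · (5/4) · (6/5) · (7/6) · (8/7) · (9/8). The numerators and denominators telescope so the product is an integer; carrying out the multiplication exactly gives PP(1, 8, 1) = 9.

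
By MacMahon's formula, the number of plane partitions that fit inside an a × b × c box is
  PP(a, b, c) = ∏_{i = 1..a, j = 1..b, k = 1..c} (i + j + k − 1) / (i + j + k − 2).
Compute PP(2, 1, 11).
PP(2, 1, 11) = 78

Evaluate the triple product over i = 1..2, j = 1..1, k = 1..11. The factors are (2/1) · (3/2) · (4/3) · (5/4) · (6/5) · (7/6) · (8/7) · (9/8) · … (22 factors total). The numerators and denominators telescope so the product is an integer; carrying out the multiplication exactly gives PP(2, 1, 11) = 78.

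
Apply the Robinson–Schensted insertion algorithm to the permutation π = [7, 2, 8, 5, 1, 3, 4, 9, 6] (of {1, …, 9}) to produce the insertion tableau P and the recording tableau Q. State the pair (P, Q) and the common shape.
P = [1, 3, 4, 6] / [2, 5, 9] / [7, 8];  Q = [1, 3, 7, 8] / [2, 4, 9] / [5, 6];  common shape = (4, 3, 2)

Row-insert the values π_1, π_2, … into P one at a time, bumping the leftmost entry strictly greater than the inserted value down to the next row. The recording tableau Q records, in position (i, j), the step at which that cell was added to P.
  Insert 7 (step 1): P = [7];  Q = [1]
  Insert 2 (step 2): P = [2] / [7];  Q = [1] / [2]
  Insert 8 (step 3): P = [2, 8] / [7];  Q = [1, 3] / [2]
  Insert 5 (step 4): P = [2, 5] / [7, 8];  Q = [1, 3] / [2, 4]
  Insert 1 (step 5): P = [1, 5] / [2, 8] / [7];  Q = [1, 3] / [2, 4] / [5]
  Insert 3 (step 6): P = [1, 3] / [2, 5] / [7, 8];  Q = [1, 3] / [2, 4] / [5, 6]
  Insert 4 (step 7): P = [1, 3, 4] / [2, 5] / [7, 8];  Q = [1, 3, 7] / [2, 4] / [5, 6]
  Insert 9 (step 8): P = [1, 3, 4, 9] / [2, 5] / [7, 8];  Q = [1, 3, 7, 8] / [2, 4] / [5, 6]
  Insert 6 (step 9): P = [1, 3, 4, 6] / [2, 5, 9] / [7, 8];  Q = [1, 3, 7, 8] / [2, 4, 9] / [5, 6]
Final shape: (4, 3, 2).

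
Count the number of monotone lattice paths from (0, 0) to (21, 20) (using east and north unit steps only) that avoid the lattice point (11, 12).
Number of paths = 209964708096

Total paths from (0, 0) to (21, 20): C(41, 21) = 269128937220. Paths through (11, 12): (paths (0, 0) → (11, 12)) × (paths (11, 12) → (21, 20)) = C(23, 11) · C(18, 10) = 1352078 · 43758 = 59164229124. Avoidance count = 269128937220 − 59164229124 = 209964708096.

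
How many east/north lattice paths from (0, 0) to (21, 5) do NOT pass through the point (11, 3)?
Number of paths = 41756

Total paths from (0, 0) to (21, 5): C(26, 21) = 65780. Paths through (11, 3): (paths (0, 0) → (11, 3)) × (paths (11, 3) → (21, 5)) = C(14, 11) · C(12, 10) = 364 · 66 = 24024. Avoidance count = 65780 − 24024 = 41756.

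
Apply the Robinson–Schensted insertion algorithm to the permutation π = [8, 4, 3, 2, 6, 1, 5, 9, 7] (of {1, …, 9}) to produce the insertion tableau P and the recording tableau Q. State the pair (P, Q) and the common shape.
P = [1, 5, 7] / [2, 6, 9] / [3] / [4] / [8];  Q = [1, 5, 8] / [2, 7, 9] / [3] / [4] / [6];  common shape = (3, 3, 1, 1, 1)

Row-insert the values π_1, π_2, … into P one at a time, bumping the leftmost entry strictly greater than the inserted value down to the next row. The recording tableau Q records, in position (i, j), the step at which that cell was added to P.
  Insert 8 (step 1): P = [8];  Q = [1]
  Insert 4 (step 2): P = [4] / [8];  Q = [1] / [2]
  Insert 3 (step 3): P = [3] / [4] / [8];  Q = [1] / [2] / [3]
  Insert 2 (step 4): P = [2] / [3] / [4] / [8];  Q = [1] / [2] / [3] / [4]
  Insert 6 (step 5): P = [2, 6] / [3] / [4] / [8];  Q = [1, 5] / [2] / [3] / [4]
  Insert 1 (step 6): P = [1, 6] / [2] / [3] / [4] / [8];  Q = [1, 5] / [2] / [3] / [4] / [6]
  Insert 5 (step 7): P = [1, 5] / [2, 6] / [3] / [4] / [8];  Q = [1, 5] / [2, 7] / [3] / [4] / [6]
  Insert 9 (step 8): P = [1, 5, 9] / [2, 6] / [3] / [4] / [8];  Q = [1, 5, 8] / [2, 7] / [3] / [4] / [6]
  Insert 7 (step 9): P = [1, 5, 7] / [2, 6, 9] / [3] / [4] / [8];  Q = [1, 5, 8] / [2, 7, 9] / [3] / [4] / [6]
Final shape: (3, 3, 1, 1, 1).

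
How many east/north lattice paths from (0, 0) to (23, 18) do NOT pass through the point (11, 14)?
Number of paths = 194000172600

Total paths from (0, 0) to (23, 18): C(41, 23) = 202112640600. Paths through (11, 14): (paths (0, 0) → (11, 14)) × (paths (11, 14) → (23, 18)) = C(25, 11) · C(16, 12) = 4457400 · 1820 = 8112468000. Avoidance count = 202112640600 − 8112468000 = 194000172600.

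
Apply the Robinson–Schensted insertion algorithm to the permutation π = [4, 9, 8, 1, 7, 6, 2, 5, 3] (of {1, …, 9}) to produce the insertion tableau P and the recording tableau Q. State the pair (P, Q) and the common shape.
P = [1, 2, 3] / [4, 5] / [6] / [7] / [8] / [9];  Q = [1, 2, 8] / [3, 5] / [4] / [6] / [7] / [9];  common shape = (3, 2, 1, 1, 1, 1)

Row-insert the values π_1, π_2, … into P one at a time, bumping the leftmost entry strictly greater than the inserted value down to the next row. The recording tableau Q records, in position (i, j), the step at which that cell was added to P.
  Insert 4 (step 1): P = [4];  Q = [1]
  Insert 9 (step 2): P = [4, 9];  Q = [1, 2]
  Insert 8 (step 3): P = [4, 8] / [9];  Q = [1, 2] / [3]
  Insert 1 (step 4): P = [1, 8] / [4] / [9];  Q = [1, 2] / [3] / [4]
  Insert 7 (step 5): P = [1, 7] / [4, 8] / [9];  Q = [1, 2] / [3, 5] / [4]
  Insert 6 (step 6): P = [1, 6] / [4, 7] / [8] / [9];  Q = [1, 2] / [3, 5] / [4] / [6]
  Insert 2 (step 7): P = [1, 2] / [4, 6] / [7] / [8] / [9];  Q = [1, 2] / [3, 5] / [4] / [6] / [7]
  Insert 5 (step 8): P = [1, 2, 5] / [4, 6] / [7] / [8] / [9];  Q = [1, 2, 8] / [3, 5] / [4] / [6] / [7]
  Insert 3 (step 9): P = [1, 2, 3] / [4, 5] / [6] / [7] / [8] / [9];  Q = [1, 2, 8] / [3, 5] / [4] / [6] / [7] / [9]
Final shape: (3, 2, 1, 1, 1, 1).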